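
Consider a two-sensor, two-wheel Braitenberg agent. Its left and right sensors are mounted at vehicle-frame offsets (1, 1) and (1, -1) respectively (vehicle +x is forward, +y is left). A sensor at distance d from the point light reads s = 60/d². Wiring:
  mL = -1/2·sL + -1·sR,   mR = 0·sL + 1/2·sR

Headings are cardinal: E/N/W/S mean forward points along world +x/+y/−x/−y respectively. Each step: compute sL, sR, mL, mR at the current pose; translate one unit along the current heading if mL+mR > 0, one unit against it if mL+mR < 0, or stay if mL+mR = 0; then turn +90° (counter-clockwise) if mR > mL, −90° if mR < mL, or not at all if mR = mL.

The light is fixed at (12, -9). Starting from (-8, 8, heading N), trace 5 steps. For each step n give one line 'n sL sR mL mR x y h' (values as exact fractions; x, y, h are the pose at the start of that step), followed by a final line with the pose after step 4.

n=0: pose=(-8,8,N); sL=4/51, sR=12/137; mL=-886/6987, mR=6/137; mL+mR=-580/6987 → advance -1; mR−mL=1192/6987 → turn +1·90°
n=1: pose=(-8,7,W); sL=10/111, sR=6/73; mL=-1031/8103, mR=3/73; mL+mR=-698/8103 → advance -1; mR−mL=1364/8103 → turn +1·90°
n=2: pose=(-7,7,S); sL=20/183, sR=12/125; mL=-3446/22875, mR=6/125; mL+mR=-2348/22875 → advance -1; mR−mL=4544/22875 → turn +1·90°
n=3: pose=(-7,8,E); sL=5/54, sR=3/29; mL=-469/3132, mR=3/58; mL+mR=-307/3132 → advance -1; mR−mL=631/3132 → turn +1·90°
n=4: pose=(-8,8,N); sL=4/51, sR=12/137; mL=-886/6987, mR=6/137; mL+mR=-580/6987 → advance -1; mR−mL=1192/6987 → turn +1·90°

0 4/51 12/137 -886/6987 6/137 -8 8 N
1 10/111 6/73 -1031/8103 3/73 -8 7 W
2 20/183 12/125 -3446/22875 6/125 -7 7 S
3 5/54 3/29 -469/3132 3/58 -7 8 E
4 4/51 12/137 -886/6987 6/137 -8 8 N
final -8 7 W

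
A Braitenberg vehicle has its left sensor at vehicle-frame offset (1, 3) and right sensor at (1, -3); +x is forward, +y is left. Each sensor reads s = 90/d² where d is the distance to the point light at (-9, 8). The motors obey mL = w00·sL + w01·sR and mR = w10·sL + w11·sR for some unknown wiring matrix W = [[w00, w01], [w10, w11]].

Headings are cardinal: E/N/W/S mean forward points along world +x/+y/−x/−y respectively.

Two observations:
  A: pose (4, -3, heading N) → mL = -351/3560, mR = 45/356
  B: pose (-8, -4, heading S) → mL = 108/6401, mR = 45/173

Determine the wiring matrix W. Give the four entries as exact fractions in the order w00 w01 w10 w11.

-1/2 1/2 0 1/2

obs A: pose=(4,-3,N) → sL=9/20, sR=45/178, mL=-351/3560, mR=45/356
obs B: pose=(-8,-4,S) → sL=18/37, sR=90/173, mL=108/6401, mR=45/173
sensor matrix S = [[9/20, 45/178], [18/37, 90/173]]; det S = 126603/1139378
solve [mL_A; mL_B] = S·[w00; w01] and [mR_A; mR_B] = S·[w10; w11]:
  w00 = -1/2, w01 = 1/2, w10 = 0, w11 = 1/2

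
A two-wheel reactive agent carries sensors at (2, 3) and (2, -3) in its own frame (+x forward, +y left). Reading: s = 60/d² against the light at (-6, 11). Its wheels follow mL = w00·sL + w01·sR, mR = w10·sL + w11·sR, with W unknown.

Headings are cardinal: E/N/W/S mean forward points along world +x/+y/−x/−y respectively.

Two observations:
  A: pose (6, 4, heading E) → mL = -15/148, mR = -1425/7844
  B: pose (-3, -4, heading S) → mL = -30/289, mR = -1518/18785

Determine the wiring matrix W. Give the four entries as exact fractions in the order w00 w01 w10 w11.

0 -1/2 -1 1/2

obs A: pose=(6,4,E) → sL=15/53, sR=15/74, mL=-15/148, mR=-1425/7844
obs B: pose=(-3,-4,S) → sL=12/65, sR=60/289, mL=-30/289, mR=-1518/18785
sensor matrix S = [[15/53, 15/74], [12/65, 60/289]]; det S = 157194/7367477
solve [mL_A; mL_B] = S·[w00; w01] and [mR_A; mR_B] = S·[w10; w11]:
  w00 = 0, w01 = -1/2, w10 = -1, w11 = 1/2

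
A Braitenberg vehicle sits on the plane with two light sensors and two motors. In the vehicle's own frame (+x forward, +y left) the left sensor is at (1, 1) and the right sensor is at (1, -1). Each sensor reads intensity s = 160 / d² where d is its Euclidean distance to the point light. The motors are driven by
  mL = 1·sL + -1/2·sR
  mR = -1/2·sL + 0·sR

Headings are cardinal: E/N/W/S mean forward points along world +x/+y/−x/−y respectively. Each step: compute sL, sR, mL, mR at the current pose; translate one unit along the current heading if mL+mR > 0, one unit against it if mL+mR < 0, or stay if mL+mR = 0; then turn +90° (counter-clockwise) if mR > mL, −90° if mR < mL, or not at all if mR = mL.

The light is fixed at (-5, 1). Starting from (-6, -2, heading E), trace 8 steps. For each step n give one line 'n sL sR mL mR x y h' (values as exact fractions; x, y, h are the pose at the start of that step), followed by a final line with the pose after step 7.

0 40 10 35 -20 -6 -2 E
1 160/17 160/17 80/17 -80/17 -5 -2 S
2 160/17 32 -112/17 -80/17 -5 -2 W
3 8 10 3 -4 -4 -2 S
4 160/9 160 -560/9 -80/9 -4 -1 W
5 80/9 16 8/9 -40/9 -3 -1 S
6 32 160 -48 -16 -3 0 W
7 8 20 -2 -4 -2 0 S
final -2 1 W

n=0: pose=(-6,-2,E); sL=40, sR=10; mL=35, mR=-20; mL+mR=15 → advance +1; mR−mL=-55 → turn -1·90°
n=1: pose=(-5,-2,S); sL=160/17, sR=160/17; mL=80/17, mR=-80/17; mL+mR=0 → advance +0; mR−mL=-160/17 → turn -1·90°
n=2: pose=(-5,-2,W); sL=160/17, sR=32; mL=-112/17, mR=-80/17; mL+mR=-192/17 → advance -1; mR−mL=32/17 → turn +1·90°
n=3: pose=(-4,-2,S); sL=8, sR=10; mL=3, mR=-4; mL+mR=-1 → advance -1; mR−mL=-7 → turn -1·90°
n=4: pose=(-4,-1,W); sL=160/9, sR=160; mL=-560/9, mR=-80/9; mL+mR=-640/9 → advance -1; mR−mL=160/3 → turn +1·90°
n=5: pose=(-3,-1,S); sL=80/9, sR=16; mL=8/9, mR=-40/9; mL+mR=-32/9 → advance -1; mR−mL=-16/3 → turn -1·90°
n=6: pose=(-3,0,W); sL=32, sR=160; mL=-48, mR=-16; mL+mR=-64 → advance -1; mR−mL=32 → turn +1·90°
n=7: pose=(-2,0,S); sL=8, sR=20; mL=-2, mR=-4; mL+mR=-6 → advance -1; mR−mL=-2 → turn -1·90°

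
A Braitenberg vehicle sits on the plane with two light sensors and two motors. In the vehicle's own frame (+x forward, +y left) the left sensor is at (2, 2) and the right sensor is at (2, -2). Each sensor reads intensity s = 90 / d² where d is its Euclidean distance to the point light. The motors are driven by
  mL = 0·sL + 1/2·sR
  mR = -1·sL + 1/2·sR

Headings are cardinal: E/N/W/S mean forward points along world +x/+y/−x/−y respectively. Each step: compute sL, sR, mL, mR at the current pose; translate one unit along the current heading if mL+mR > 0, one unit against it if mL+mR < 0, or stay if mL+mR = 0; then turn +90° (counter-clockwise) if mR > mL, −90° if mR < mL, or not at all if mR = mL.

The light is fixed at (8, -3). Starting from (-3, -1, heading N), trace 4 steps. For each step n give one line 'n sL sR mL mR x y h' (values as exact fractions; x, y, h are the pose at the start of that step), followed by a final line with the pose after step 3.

n=0: pose=(-3,-1,N); sL=18/37, sR=90/97; mL=45/97, mR=-81/3589; mL+mR=1584/3589 → advance +1; mR−mL=-18/37 → turn -1·90°
n=1: pose=(-3,0,E); sL=45/53, sR=45/41; mL=45/82, mR=-1305/4346; mL+mR=540/2173 → advance +1; mR−mL=-45/53 → turn -1·90°
n=2: pose=(-2,0,S); sL=18/13, sR=18/29; mL=9/29, mR=-405/377; mL+mR=-288/377 → advance -1; mR−mL=-18/13 → turn -1·90°
n=3: pose=(-2,1,W); sL=45/74, sR=1/2; mL=1/4, mR=-53/148; mL+mR=-4/37 → advance -1; mR−mL=-45/74 → turn -1·90°

0 18/37 90/97 45/97 -81/3589 -3 -1 N
1 45/53 45/41 45/82 -1305/4346 -3 0 E
2 18/13 18/29 9/29 -405/377 -2 0 S
3 45/74 1/2 1/4 -53/148 -2 1 W
final -1 1 N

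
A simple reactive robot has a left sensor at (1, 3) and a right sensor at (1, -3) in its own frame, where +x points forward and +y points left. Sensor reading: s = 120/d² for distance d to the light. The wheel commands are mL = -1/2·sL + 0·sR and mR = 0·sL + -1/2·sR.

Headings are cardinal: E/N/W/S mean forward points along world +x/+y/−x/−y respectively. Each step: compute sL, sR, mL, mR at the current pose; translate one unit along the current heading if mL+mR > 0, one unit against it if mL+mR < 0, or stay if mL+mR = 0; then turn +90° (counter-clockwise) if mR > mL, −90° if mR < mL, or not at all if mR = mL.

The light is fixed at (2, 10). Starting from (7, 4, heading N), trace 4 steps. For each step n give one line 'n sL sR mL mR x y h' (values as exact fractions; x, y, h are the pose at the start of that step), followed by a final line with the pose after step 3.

0 120/29 120/89 -60/29 -60/89 7 4 N
1 30/29 15/4 -15/29 -15/8 7 3 W
2 8/3 40/39 -4/3 -20/39 8 3 N
3 60/73 12/5 -30/73 -6/5 8 2 W
final 9 2 N

n=0: pose=(7,4,N); sL=120/29, sR=120/89; mL=-60/29, mR=-60/89; mL+mR=-7080/2581 → advance -1; mR−mL=3600/2581 → turn +1·90°
n=1: pose=(7,3,W); sL=30/29, sR=15/4; mL=-15/29, mR=-15/8; mL+mR=-555/232 → advance -1; mR−mL=-315/232 → turn -1·90°
n=2: pose=(8,3,N); sL=8/3, sR=40/39; mL=-4/3, mR=-20/39; mL+mR=-24/13 → advance -1; mR−mL=32/39 → turn +1·90°
n=3: pose=(8,2,W); sL=60/73, sR=12/5; mL=-30/73, mR=-6/5; mL+mR=-588/365 → advance -1; mR−mL=-288/365 → turn -1·90°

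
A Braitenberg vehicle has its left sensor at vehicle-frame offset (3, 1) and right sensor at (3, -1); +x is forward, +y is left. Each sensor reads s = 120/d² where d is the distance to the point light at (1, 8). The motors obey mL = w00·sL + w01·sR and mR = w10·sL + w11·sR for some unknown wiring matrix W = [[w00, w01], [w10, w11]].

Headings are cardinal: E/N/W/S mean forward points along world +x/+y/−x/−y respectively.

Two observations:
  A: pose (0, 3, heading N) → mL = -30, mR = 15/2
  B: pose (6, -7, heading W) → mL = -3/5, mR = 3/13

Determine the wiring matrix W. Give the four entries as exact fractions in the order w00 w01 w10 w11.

obs A: pose=(0,3,N) → sL=15, sR=30, mL=-30, mR=15/2
obs B: pose=(6,-7,W) → sL=6/13, sR=3/5, mL=-3/5, mR=3/13
sensor matrix S = [[15, 30], [6/13, 3/5]]; det S = -63/13
solve [mL_A; mL_B] = S·[w00; w01] and [mR_A; mR_B] = S·[w10; w11]:
  w00 = 0, w01 = -1, w10 = 1/2, w11 = 0

0 -1 1/2 0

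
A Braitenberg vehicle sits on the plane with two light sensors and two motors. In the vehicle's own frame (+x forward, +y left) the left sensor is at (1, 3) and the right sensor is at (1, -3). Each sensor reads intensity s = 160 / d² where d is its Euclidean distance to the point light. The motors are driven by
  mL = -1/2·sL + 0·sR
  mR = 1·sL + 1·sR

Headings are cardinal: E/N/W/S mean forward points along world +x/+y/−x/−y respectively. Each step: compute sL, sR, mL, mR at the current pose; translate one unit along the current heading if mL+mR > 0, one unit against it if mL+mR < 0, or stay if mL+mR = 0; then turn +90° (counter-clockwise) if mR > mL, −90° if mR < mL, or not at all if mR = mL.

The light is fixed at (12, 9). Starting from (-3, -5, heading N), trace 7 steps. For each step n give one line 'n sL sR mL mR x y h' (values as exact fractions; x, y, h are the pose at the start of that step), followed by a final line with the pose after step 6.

0 160/493 160/313 -80/493 128960/154309 -3 -5 N
1 5/16 40/89 -5/32 1085/1424 -3 -4 W
2 32/73 160/557 -16/73 29504/40661 -4 -4 S
3 80/173 80/257 -40/173 34400/44461 -4 -5 E
4 160/493 160/313 -80/493 128960/154309 -3 -5 N
5 5/16 40/89 -5/32 1085/1424 -3 -4 W
6 32/73 160/557 -16/73 29504/40661 -4 -4 S
final -4 -5 E

n=0: pose=(-3,-5,N); sL=160/493, sR=160/313; mL=-80/493, mR=128960/154309; mL+mR=103920/154309 → advance +1; mR−mL=154000/154309 → turn +1·90°
n=1: pose=(-3,-4,W); sL=5/16, sR=40/89; mL=-5/32, mR=1085/1424; mL+mR=1725/2848 → advance +1; mR−mL=2615/2848 → turn +1·90°
n=2: pose=(-4,-4,S); sL=32/73, sR=160/557; mL=-16/73, mR=29504/40661; mL+mR=20592/40661 → advance +1; mR−mL=38416/40661 → turn +1·90°
n=3: pose=(-4,-5,E); sL=80/173, sR=80/257; mL=-40/173, mR=34400/44461; mL+mR=24120/44461 → advance +1; mR−mL=44680/44461 → turn +1·90°
n=4: pose=(-3,-5,N); sL=160/493, sR=160/313; mL=-80/493, mR=128960/154309; mL+mR=103920/154309 → advance +1; mR−mL=154000/154309 → turn +1·90°
n=5: pose=(-3,-4,W); sL=5/16, sR=40/89; mL=-5/32, mR=1085/1424; mL+mR=1725/2848 → advance +1; mR−mL=2615/2848 → turn +1·90°
n=6: pose=(-4,-4,S); sL=32/73, sR=160/557; mL=-16/73, mR=29504/40661; mL+mR=20592/40661 → advance +1; mR−mL=38416/40661 → turn +1·90°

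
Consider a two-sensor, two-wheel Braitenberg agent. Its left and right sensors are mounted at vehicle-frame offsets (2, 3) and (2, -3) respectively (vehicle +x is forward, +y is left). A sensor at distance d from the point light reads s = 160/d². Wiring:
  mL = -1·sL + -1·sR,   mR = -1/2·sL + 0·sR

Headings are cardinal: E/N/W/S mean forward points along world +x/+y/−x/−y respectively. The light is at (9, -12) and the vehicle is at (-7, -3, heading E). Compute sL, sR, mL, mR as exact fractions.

8/17 20/29 -572/493 -4/17

left sensor world pos  = (-5, 0); dL² = 340
right sensor world pos = (-5, -6); dR² = 232
sL = 160/340 = 8/17
sR = 160/232 = 20/29
mL = -1·sL + -1·sR = -572/493
mR = -1/2·sL + 0·sR = -4/17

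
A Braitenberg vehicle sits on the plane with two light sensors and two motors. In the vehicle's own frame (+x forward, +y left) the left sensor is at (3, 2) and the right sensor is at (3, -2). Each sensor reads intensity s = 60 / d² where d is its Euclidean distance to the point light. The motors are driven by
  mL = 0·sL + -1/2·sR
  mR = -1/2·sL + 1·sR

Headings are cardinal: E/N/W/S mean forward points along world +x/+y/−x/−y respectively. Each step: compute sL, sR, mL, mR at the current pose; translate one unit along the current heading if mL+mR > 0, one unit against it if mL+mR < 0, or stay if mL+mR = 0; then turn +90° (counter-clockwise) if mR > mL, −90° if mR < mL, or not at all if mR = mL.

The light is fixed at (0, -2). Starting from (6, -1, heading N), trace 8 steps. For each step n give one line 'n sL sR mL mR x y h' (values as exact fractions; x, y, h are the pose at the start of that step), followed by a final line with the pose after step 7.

n=0: pose=(6,-1,N); sL=15/8, sR=3/4; mL=-3/8, mR=-3/16; mL+mR=-9/16 → advance -1; mR−mL=3/16 → turn +1·90°
n=1: pose=(6,-2,W); sL=60/13, sR=60/13; mL=-30/13, mR=30/13; mL+mR=0 → advance +0; mR−mL=60/13 → turn +1·90°
n=2: pose=(6,-2,S); sL=60/73, sR=12/5; mL=-6/5, mR=726/365; mL+mR=288/365 → advance +1; mR−mL=1164/365 → turn +1·90°
n=3: pose=(6,-3,E); sL=30/41, sR=2/3; mL=-1/3, mR=37/123; mL+mR=-4/123 → advance -1; mR−mL=26/41 → turn +1·90°
n=4: pose=(5,-3,N); sL=60/13, sR=60/53; mL=-30/53, mR=-810/689; mL+mR=-1200/689 → advance -1; mR−mL=-420/689 → turn -1·90°
n=5: pose=(5,-4,E); sL=15/16, sR=3/4; mL=-3/8, mR=9/32; mL+mR=-3/32 → advance -1; mR−mL=21/32 → turn +1·90°
n=6: pose=(4,-4,N); sL=12, sR=60/37; mL=-30/37, mR=-162/37; mL+mR=-192/37 → advance -1; mR−mL=-132/37 → turn -1·90°
n=7: pose=(4,-5,E); sL=6/5, sR=30/37; mL=-15/37, mR=39/185; mL+mR=-36/185 → advance -1; mR−mL=114/185 → turn +1·90°

0 15/8 3/4 -3/8 -3/16 6 -1 N
1 60/13 60/13 -30/13 30/13 6 -2 W
2 60/73 12/5 -6/5 726/365 6 -2 S
3 30/41 2/3 -1/3 37/123 6 -3 E
4 60/13 60/53 -30/53 -810/689 5 -3 N
5 15/16 3/4 -3/8 9/32 5 -4 E
6 12 60/37 -30/37 -162/37 4 -4 N
7 6/5 30/37 -15/37 39/185 4 -5 E
final 3 -5 N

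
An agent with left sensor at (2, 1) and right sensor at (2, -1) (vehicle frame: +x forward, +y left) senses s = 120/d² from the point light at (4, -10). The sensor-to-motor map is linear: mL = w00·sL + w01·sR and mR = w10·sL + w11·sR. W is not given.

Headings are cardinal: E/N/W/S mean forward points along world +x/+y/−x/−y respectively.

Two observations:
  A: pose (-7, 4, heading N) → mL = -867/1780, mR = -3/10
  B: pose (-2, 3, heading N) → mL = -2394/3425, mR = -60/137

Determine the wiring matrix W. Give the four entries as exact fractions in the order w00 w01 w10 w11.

obs A: pose=(-7,4,N) → sL=3/10, sR=30/89, mL=-867/1780, mR=-3/10
obs B: pose=(-2,3,N) → sL=60/137, sR=12/25, mL=-2394/3425, mR=-60/137
sensor matrix S = [[3/10, 30/89], [60/137, 12/25]]; det S = -5526/1524125
solve [mL_A; mL_B] = S·[w00; w01] and [mR_A; mR_B] = S·[w10; w11]:
  w00 = -1/2, w01 = -1, w10 = -1, w11 = 0

-1/2 -1 -1 0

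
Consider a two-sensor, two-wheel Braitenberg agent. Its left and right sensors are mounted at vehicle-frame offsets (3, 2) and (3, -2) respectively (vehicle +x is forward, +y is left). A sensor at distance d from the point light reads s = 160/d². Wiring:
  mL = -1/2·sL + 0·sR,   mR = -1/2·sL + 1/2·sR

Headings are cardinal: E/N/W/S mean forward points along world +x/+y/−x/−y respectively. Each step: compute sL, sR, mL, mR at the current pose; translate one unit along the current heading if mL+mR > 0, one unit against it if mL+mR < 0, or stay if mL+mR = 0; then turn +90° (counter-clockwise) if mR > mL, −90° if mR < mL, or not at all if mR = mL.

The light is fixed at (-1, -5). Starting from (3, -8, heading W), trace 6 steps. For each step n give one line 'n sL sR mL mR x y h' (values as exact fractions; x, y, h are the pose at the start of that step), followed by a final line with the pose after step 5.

0 80/13 80 -40/13 480/13 3 -8 W
1 160/61 160/37 -80/61 1920/2257 2 -8 S
2 40/9 40/13 -20/9 -80/117 2 -7 E
3 160 160/17 -80 -1280/17 1 -7 N
4 80/13 80 -40/13 480/13 1 -8 W
5 32/9 160/37 -16/9 128/333 0 -8 S
final 0 -7 E

n=0: pose=(3,-8,W); sL=80/13, sR=80; mL=-40/13, mR=480/13; mL+mR=440/13 → advance +1; mR−mL=40 → turn +1·90°
n=1: pose=(2,-8,S); sL=160/61, sR=160/37; mL=-80/61, mR=1920/2257; mL+mR=-1040/2257 → advance -1; mR−mL=80/37 → turn +1·90°
n=2: pose=(2,-7,E); sL=40/9, sR=40/13; mL=-20/9, mR=-80/117; mL+mR=-340/117 → advance -1; mR−mL=20/13 → turn +1·90°
n=3: pose=(1,-7,N); sL=160, sR=160/17; mL=-80, mR=-1280/17; mL+mR=-2640/17 → advance -1; mR−mL=80/17 → turn +1·90°
n=4: pose=(1,-8,W); sL=80/13, sR=80; mL=-40/13, mR=480/13; mL+mR=440/13 → advance +1; mR−mL=40 → turn +1·90°
n=5: pose=(0,-8,S); sL=32/9, sR=160/37; mL=-16/9, mR=128/333; mL+mR=-464/333 → advance -1; mR−mL=80/37 → turn +1·90°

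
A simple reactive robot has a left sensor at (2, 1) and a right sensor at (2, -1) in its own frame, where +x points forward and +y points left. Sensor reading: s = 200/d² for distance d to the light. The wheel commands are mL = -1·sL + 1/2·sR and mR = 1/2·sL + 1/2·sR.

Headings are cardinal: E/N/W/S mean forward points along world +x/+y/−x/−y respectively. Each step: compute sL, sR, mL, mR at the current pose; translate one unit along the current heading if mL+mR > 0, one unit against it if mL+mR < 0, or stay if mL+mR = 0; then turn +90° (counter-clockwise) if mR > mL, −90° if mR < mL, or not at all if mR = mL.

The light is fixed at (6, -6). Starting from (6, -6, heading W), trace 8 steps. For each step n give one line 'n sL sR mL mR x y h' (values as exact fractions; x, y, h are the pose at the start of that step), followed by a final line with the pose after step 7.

n=0: pose=(6,-6,W); sL=40, sR=40; mL=-20, mR=40; mL+mR=20 → advance +1; mR−mL=60 → turn +1·90°
n=1: pose=(5,-6,S); sL=50, sR=25; mL=-75/2, mR=75/2; mL+mR=0 → advance +0; mR−mL=75 → turn +1·90°
n=2: pose=(5,-6,E); sL=100, sR=100; mL=-50, mR=100; mL+mR=50 → advance +1; mR−mL=150 → turn +1·90°
n=3: pose=(6,-6,N); sL=40, sR=40; mL=-20, mR=40; mL+mR=20 → advance +1; mR−mL=60 → turn +1·90°
n=4: pose=(6,-5,W); sL=50, sR=25; mL=-75/2, mR=75/2; mL+mR=0 → advance +0; mR−mL=75 → turn +1·90°
n=5: pose=(6,-5,S); sL=100, sR=100; mL=-50, mR=100; mL+mR=50 → advance +1; mR−mL=150 → turn +1·90°
n=6: pose=(6,-6,E); sL=40, sR=40; mL=-20, mR=40; mL+mR=20 → advance +1; mR−mL=60 → turn +1·90°
n=7: pose=(7,-6,N); sL=50, sR=25; mL=-75/2, mR=75/2; mL+mR=0 → advance +0; mR−mL=75 → turn +1·90°

0 40 40 -20 40 6 -6 W
1 50 25 -75/2 75/2 5 -6 S
2 100 100 -50 100 5 -6 E
3 40 40 -20 40 6 -6 N
4 50 25 -75/2 75/2 6 -5 W
5 100 100 -50 100 6 -5 S
6 40 40 -20 40 6 -6 E
7 50 25 -75/2 75/2 7 -6 N
final 7 -6 W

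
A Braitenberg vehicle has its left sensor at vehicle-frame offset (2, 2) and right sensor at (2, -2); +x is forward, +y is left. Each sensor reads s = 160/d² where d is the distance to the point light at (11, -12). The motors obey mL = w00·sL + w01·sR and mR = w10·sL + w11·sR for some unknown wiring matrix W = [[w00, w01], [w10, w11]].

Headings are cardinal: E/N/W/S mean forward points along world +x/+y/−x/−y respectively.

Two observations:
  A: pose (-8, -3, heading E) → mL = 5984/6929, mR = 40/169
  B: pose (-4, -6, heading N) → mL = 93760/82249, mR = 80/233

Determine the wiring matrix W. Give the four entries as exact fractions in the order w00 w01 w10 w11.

1 1 0 1/2

obs A: pose=(-8,-3,E) → sL=16/41, sR=80/169, mL=5984/6929, mR=40/169
obs B: pose=(-4,-6,N) → sL=160/353, sR=160/233, mL=93760/82249, mR=80/233
sensor matrix S = [[16/41, 80/169], [160/353, 160/233]]; det S = 30443520/569903321
solve [mL_A; mL_B] = S·[w00; w01] and [mR_A; mR_B] = S·[w10; w11]:
  w00 = 1, w01 = 1, w10 = 0, w11 = 1/2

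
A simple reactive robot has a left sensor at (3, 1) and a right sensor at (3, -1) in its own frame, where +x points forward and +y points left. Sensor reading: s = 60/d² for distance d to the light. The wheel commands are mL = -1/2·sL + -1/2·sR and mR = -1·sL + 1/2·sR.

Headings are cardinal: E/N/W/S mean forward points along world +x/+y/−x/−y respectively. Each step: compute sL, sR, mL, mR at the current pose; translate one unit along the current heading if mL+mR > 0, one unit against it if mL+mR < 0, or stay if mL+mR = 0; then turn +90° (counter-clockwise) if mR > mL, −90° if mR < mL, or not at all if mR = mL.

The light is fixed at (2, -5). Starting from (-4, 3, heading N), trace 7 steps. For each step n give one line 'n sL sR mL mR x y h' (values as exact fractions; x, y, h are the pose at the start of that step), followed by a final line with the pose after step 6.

0 6/17 30/73 -474/1241 -183/1241 -4 3 N
1 20/39 12/29 -524/1131 -346/1131 -4 2 W
2 15/8 15/13 -315/208 -135/104 -3 2 S
3 12/17 60/53 -828/901 -126/901 -3 3 E
4 6/17 30/73 -474/1241 -183/1241 -4 3 N
5 20/39 12/29 -524/1131 -346/1131 -4 2 W
6 15/8 15/13 -315/208 -135/104 -3 2 S
final -3 3 E

n=0: pose=(-4,3,N); sL=6/17, sR=30/73; mL=-474/1241, mR=-183/1241; mL+mR=-9/17 → advance -1; mR−mL=291/1241 → turn +1·90°
n=1: pose=(-4,2,W); sL=20/39, sR=12/29; mL=-524/1131, mR=-346/1131; mL+mR=-10/13 → advance -1; mR−mL=178/1131 → turn +1·90°
n=2: pose=(-3,2,S); sL=15/8, sR=15/13; mL=-315/208, mR=-135/104; mL+mR=-45/16 → advance -1; mR−mL=45/208 → turn +1·90°
n=3: pose=(-3,3,E); sL=12/17, sR=60/53; mL=-828/901, mR=-126/901; mL+mR=-18/17 → advance -1; mR−mL=702/901 → turn +1·90°
n=4: pose=(-4,3,N); sL=6/17, sR=30/73; mL=-474/1241, mR=-183/1241; mL+mR=-9/17 → advance -1; mR−mL=291/1241 → turn +1·90°
n=5: pose=(-4,2,W); sL=20/39, sR=12/29; mL=-524/1131, mR=-346/1131; mL+mR=-10/13 → advance -1; mR−mL=178/1131 → turn +1·90°
n=6: pose=(-3,2,S); sL=15/8, sR=15/13; mL=-315/208, mR=-135/104; mL+mR=-45/16 → advance -1; mR−mL=45/208 → turn +1·90°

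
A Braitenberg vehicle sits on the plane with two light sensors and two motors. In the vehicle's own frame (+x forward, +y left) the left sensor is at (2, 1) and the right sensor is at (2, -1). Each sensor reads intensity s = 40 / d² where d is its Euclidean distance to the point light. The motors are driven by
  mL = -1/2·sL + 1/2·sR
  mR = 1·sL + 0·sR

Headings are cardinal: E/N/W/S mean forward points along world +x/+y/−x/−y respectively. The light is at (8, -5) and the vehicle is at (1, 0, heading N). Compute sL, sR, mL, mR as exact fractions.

40/113 8/17 112/1921 40/113

left sensor world pos  = (0, 2); dL² = 113
right sensor world pos = (2, 2); dR² = 85
sL = 40/113 = 40/113
sR = 40/85 = 8/17
mL = -1/2·sL + 1/2·sR = 112/1921
mR = 1·sL + 0·sR = 40/113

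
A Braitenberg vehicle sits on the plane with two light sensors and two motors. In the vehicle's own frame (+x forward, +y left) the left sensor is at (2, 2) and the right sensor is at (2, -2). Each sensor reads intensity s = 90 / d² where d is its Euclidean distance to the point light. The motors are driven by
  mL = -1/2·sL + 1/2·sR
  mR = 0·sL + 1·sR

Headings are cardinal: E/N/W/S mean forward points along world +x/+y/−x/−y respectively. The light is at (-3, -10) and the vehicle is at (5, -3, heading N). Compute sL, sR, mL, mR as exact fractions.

10/13 90/181 -320/2353 90/181

left sensor world pos  = (3, -1); dL² = 117
right sensor world pos = (7, -1); dR² = 181
sL = 90/117 = 10/13
sR = 90/181 = 90/181
mL = -1/2·sL + 1/2·sR = -320/2353
mR = 0·sL + 1·sR = 90/181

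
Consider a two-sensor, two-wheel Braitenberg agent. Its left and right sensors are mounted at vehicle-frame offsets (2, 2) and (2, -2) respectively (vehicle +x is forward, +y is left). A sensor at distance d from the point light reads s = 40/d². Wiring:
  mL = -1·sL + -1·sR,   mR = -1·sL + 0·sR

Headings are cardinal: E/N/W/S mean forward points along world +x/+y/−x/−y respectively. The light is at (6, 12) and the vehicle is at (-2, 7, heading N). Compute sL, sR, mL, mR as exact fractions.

40/109 8/9 -1232/981 -40/109

left sensor world pos  = (-4, 9); dL² = 109
right sensor world pos = (0, 9); dR² = 45
sL = 40/109 = 40/109
sR = 40/45 = 8/9
mL = -1·sL + -1·sR = -1232/981
mR = -1·sL + 0·sR = -40/109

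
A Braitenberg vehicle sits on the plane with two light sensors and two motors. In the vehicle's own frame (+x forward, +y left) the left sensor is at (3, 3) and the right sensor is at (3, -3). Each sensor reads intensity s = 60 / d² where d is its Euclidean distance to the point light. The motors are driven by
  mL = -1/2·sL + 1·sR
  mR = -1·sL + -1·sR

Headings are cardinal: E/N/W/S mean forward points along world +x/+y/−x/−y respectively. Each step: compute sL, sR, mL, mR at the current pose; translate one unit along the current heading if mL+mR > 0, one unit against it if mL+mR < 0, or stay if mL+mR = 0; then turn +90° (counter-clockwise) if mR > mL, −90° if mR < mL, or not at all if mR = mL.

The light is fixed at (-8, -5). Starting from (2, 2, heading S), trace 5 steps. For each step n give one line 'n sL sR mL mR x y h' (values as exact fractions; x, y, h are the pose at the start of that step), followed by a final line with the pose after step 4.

0 12/37 12/13 366/481 -600/481 2 2 S
1 30/37 6/17 -33/629 -732/629 2 3 W
2 12/37 60/317 318/11729 -6024/11729 3 3 N
3 15/74 15/53 1425/7844 -1905/3922 3 2 E
4 12/37 12/13 366/481 -600/481 2 2 S
final 2 3 W

n=0: pose=(2,2,S); sL=12/37, sR=12/13; mL=366/481, mR=-600/481; mL+mR=-18/37 → advance -1; mR−mL=-966/481 → turn -1·90°
n=1: pose=(2,3,W); sL=30/37, sR=6/17; mL=-33/629, mR=-732/629; mL+mR=-45/37 → advance -1; mR−mL=-699/629 → turn -1·90°
n=2: pose=(3,3,N); sL=12/37, sR=60/317; mL=318/11729, mR=-6024/11729; mL+mR=-18/37 → advance -1; mR−mL=-6342/11729 → turn -1·90°
n=3: pose=(3,2,E); sL=15/74, sR=15/53; mL=1425/7844, mR=-1905/3922; mL+mR=-45/148 → advance -1; mR−mL=-5235/7844 → turn -1·90°
n=4: pose=(2,2,S); sL=12/37, sR=12/13; mL=366/481, mR=-600/481; mL+mR=-18/37 → advance -1; mR−mL=-966/481 → turn -1·90°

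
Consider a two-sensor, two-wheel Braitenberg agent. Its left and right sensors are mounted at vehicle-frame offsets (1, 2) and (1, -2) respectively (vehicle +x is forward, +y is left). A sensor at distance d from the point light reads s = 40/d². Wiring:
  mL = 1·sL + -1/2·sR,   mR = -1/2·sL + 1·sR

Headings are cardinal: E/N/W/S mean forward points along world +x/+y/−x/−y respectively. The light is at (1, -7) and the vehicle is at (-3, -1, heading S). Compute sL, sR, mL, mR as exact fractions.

40/29 40/61 1860/1769 -60/1769

left sensor world pos  = (-1, -2); dL² = 29
right sensor world pos = (-5, -2); dR² = 61
sL = 40/29 = 40/29
sR = 40/61 = 40/61
mL = 1·sL + -1/2·sR = 1860/1769
mR = -1/2·sL + 1·sR = -60/1769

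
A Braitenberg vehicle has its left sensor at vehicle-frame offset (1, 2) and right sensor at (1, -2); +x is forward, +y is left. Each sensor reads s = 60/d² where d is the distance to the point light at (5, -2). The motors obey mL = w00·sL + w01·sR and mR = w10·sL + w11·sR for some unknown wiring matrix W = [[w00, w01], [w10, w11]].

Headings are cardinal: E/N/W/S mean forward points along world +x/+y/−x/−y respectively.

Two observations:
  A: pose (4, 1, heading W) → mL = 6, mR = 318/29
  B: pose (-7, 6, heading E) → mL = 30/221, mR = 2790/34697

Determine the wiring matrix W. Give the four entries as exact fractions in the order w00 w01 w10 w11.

1/2 0 1 -1/2

obs A: pose=(4,1,W) → sL=12, sR=60/29, mL=6, mR=318/29
obs B: pose=(-7,6,E) → sL=60/221, sR=60/157, mL=30/221, mR=2790/34697
sensor matrix S = [[12, 60/29], [60/221, 60/157]]; det S = 4049280/1006213
solve [mL_A; mL_B] = S·[w00; w01] and [mR_A; mR_B] = S·[w10; w11]:
  w00 = 1/2, w01 = 0, w10 = 1, w11 = -1/2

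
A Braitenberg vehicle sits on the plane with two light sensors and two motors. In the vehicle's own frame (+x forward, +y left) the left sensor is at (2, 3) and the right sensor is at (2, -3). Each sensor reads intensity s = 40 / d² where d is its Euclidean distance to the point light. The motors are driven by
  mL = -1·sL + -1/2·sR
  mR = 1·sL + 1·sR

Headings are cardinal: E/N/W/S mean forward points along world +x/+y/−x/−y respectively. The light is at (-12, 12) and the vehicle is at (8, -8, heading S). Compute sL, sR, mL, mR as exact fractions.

left sensor world pos  = (11, -10); dL² = 1013
right sensor world pos = (5, -10); dR² = 773
sL = 40/1013 = 40/1013
sR = 40/773 = 40/773
mL = -1·sL + -1/2·sR = -51180/783049
mR = 1·sL + 1·sR = 71440/783049

40/1013 40/773 -51180/783049 71440/783049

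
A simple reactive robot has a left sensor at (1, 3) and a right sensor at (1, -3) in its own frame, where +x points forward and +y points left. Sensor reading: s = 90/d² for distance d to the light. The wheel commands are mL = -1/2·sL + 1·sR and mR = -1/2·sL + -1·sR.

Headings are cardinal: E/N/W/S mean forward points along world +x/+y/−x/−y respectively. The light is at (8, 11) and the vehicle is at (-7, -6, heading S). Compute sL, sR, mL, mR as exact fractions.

5/26 5/36 5/117 -55/234

left sensor world pos  = (-4, -7); dL² = 468
right sensor world pos = (-10, -7); dR² = 648
sL = 90/468 = 5/26
sR = 90/648 = 5/36
mL = -1/2·sL + 1·sR = 5/117
mR = -1/2·sL + -1·sR = -55/234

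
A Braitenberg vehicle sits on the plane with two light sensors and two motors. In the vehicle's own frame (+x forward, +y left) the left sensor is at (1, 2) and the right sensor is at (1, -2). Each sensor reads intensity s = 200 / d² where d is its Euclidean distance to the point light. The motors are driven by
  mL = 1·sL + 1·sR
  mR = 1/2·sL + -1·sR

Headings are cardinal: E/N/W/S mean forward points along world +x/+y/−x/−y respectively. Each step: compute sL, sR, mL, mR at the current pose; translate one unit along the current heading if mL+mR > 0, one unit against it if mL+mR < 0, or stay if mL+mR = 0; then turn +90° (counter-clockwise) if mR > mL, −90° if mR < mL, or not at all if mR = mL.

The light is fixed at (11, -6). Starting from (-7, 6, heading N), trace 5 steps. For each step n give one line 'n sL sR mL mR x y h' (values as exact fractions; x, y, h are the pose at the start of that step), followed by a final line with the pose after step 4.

0 200/569 8/17 7952/9673 -2852/9673 -7 6 N
1 100/257 20/41 9240/10537 -3090/10537 -7 7 E
2 200/369 40/101 34960/37269 -4660/37269 -6 7 S
3 25/53 5/13 590/689 -205/1378 -6 6 W
4 200/569 8/17 7952/9673 -2852/9673 -7 6 N
final -7 7 E

n=0: pose=(-7,6,N); sL=200/569, sR=8/17; mL=7952/9673, mR=-2852/9673; mL+mR=300/569 → advance +1; mR−mL=-10804/9673 → turn -1·90°
n=1: pose=(-7,7,E); sL=100/257, sR=20/41; mL=9240/10537, mR=-3090/10537; mL+mR=150/257 → advance +1; mR−mL=-12330/10537 → turn -1·90°
n=2: pose=(-6,7,S); sL=200/369, sR=40/101; mL=34960/37269, mR=-4660/37269; mL+mR=100/123 → advance +1; mR−mL=-39620/37269 → turn -1·90°
n=3: pose=(-6,6,W); sL=25/53, sR=5/13; mL=590/689, mR=-205/1378; mL+mR=75/106 → advance +1; mR−mL=-1385/1378 → turn -1·90°
n=4: pose=(-7,6,N); sL=200/569, sR=8/17; mL=7952/9673, mR=-2852/9673; mL+mR=300/569 → advance +1; mR−mL=-10804/9673 → turn -1·90°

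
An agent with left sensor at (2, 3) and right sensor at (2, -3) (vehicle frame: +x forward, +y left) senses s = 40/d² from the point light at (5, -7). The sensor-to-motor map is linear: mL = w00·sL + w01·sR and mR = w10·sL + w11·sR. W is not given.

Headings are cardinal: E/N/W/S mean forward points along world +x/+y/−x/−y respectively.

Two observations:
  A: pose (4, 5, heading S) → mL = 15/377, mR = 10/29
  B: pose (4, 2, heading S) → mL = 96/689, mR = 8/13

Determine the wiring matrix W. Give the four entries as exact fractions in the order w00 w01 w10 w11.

1 -1 0 1

obs A: pose=(4,5,S) → sL=5/13, sR=10/29, mL=15/377, mR=10/29
obs B: pose=(4,2,S) → sL=40/53, sR=8/13, mL=96/689, mR=8/13
sensor matrix S = [[5/13, 10/29], [40/53, 8/13]]; det S = -6120/259753
solve [mL_A; mL_B] = S·[w00; w01] and [mR_A; mR_B] = S·[w10; w11]:
  w00 = 1, w01 = -1, w10 = 0, w11 = 1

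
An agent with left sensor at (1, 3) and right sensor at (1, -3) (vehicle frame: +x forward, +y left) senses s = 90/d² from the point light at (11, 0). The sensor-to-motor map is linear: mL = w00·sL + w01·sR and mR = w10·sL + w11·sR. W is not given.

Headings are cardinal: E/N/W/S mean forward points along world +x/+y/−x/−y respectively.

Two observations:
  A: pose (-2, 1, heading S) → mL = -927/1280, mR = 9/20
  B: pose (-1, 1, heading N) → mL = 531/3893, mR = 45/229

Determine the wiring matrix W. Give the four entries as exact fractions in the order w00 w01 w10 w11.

-1 1/2 1/2 0

obs A: pose=(-2,1,S) → sL=9/10, sR=45/128, mL=-927/1280, mR=9/20
obs B: pose=(-1,1,N) → sL=90/229, sR=18/17, mL=531/3893, mR=45/229
sensor matrix S = [[9/10, 45/128], [90/229, 18/17]]; det S = 1015011/1245760
solve [mL_A; mL_B] = S·[w00; w01] and [mR_A; mR_B] = S·[w10; w11]:
  w00 = -1, w01 = 1/2, w10 = 1/2, w11 = 0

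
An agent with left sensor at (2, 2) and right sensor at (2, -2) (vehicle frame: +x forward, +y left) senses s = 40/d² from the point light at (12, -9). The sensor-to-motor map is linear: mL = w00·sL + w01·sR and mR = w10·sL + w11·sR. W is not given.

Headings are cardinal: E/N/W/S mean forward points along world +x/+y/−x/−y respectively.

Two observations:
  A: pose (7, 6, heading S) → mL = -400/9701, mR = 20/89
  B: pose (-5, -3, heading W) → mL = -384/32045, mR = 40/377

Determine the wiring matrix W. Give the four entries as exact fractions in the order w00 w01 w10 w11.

obs A: pose=(7,6,S) → sL=20/89, sR=20/109, mL=-400/9701, mR=20/89
obs B: pose=(-5,-3,W) → sL=40/377, sR=8/85, mL=-384/32045, mR=40/377
sensor matrix S = [[20/89, 20/109], [40/377, 8/85]]; det S = 104576/62173709
solve [mL_A; mL_B] = S·[w00; w01] and [mR_A; mR_B] = S·[w10; w11]:
  w00 = -1, w01 = 1, w10 = 1, w11 = 0

-1 1 1 0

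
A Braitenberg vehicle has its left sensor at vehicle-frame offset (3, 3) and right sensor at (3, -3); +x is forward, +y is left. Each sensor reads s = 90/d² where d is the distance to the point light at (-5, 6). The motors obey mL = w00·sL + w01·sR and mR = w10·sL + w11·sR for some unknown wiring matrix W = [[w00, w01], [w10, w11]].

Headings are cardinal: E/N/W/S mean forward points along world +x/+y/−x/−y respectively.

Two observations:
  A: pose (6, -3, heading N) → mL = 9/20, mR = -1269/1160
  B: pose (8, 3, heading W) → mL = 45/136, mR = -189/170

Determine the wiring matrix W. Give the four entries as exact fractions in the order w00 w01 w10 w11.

obs A: pose=(6,-3,N) → sL=9/10, sR=45/116, mL=9/20, mR=-1269/1160
obs B: pose=(8,3,W) → sL=45/68, sR=9/10, mL=45/136, mR=-189/170
sensor matrix S = [[9/10, 45/116], [45/68, 9/10]]; det S = 109107/197200
solve [mL_A; mL_B] = S·[w00; w01] and [mR_A; mR_B] = S·[w10; w11]:
  w00 = 1/2, w01 = 0, w10 = -1, w11 = -1/2

1/2 0 -1 -1/2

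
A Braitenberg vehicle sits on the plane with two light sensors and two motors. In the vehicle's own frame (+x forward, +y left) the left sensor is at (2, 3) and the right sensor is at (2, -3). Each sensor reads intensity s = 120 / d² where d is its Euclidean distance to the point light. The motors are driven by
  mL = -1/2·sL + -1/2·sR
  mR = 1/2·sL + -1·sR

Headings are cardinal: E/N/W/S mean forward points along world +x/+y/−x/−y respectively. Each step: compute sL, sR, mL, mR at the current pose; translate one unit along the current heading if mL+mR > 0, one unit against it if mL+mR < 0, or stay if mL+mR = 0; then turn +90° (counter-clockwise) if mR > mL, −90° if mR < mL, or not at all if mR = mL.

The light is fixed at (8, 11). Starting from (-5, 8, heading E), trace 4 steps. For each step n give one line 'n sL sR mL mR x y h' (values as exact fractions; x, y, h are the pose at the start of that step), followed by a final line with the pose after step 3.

0 120/121 120/157 -16680/18997 -5100/18997 -5 8 E
1 12/29 60/61 -1236/1769 -1374/1769 -6 8 N
2 24/29 120/193 -4056/5597 -1164/5597 -6 7 E
3 15/41 30/37 -1785/3034 -1905/3034 -7 7 N
final -7 6 E

n=0: pose=(-5,8,E); sL=120/121, sR=120/157; mL=-16680/18997, mR=-5100/18997; mL+mR=-180/157 → advance -1; mR−mL=11580/18997 → turn +1·90°
n=1: pose=(-6,8,N); sL=12/29, sR=60/61; mL=-1236/1769, mR=-1374/1769; mL+mR=-90/61 → advance -1; mR−mL=-138/1769 → turn -1·90°
n=2: pose=(-6,7,E); sL=24/29, sR=120/193; mL=-4056/5597, mR=-1164/5597; mL+mR=-180/193 → advance -1; mR−mL=2892/5597 → turn +1·90°
n=3: pose=(-7,7,N); sL=15/41, sR=30/37; mL=-1785/3034, mR=-1905/3034; mL+mR=-45/37 → advance -1; mR−mL=-60/1517 → turn -1·90°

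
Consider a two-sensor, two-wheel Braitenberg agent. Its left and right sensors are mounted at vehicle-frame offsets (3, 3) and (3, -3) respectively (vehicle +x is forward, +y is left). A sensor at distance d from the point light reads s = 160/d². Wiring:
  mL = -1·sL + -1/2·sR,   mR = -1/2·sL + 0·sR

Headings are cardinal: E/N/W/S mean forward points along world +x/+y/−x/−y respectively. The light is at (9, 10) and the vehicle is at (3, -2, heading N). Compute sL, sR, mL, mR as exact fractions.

80/81 16/9 -152/81 -40/81

left sensor world pos  = (0, 1); dL² = 162
right sensor world pos = (6, 1); dR² = 90
sL = 160/162 = 80/81
sR = 160/90 = 16/9
mL = -1·sL + -1/2·sR = -152/81
mR = -1/2·sL + 0·sR = -40/81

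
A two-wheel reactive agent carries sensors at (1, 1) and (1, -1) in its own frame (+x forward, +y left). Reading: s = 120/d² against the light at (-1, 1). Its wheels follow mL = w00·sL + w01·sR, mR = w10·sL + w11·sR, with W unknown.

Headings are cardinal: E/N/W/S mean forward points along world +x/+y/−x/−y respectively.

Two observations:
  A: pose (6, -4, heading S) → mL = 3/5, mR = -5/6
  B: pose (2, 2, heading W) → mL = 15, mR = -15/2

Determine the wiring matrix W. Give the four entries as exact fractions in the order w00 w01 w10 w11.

1/2 0 0 -1/2

obs A: pose=(6,-4,S) → sL=6/5, sR=5/3, mL=3/5, mR=-5/6
obs B: pose=(2,2,W) → sL=30, sR=15, mL=15, mR=-15/2
sensor matrix S = [[6/5, 5/3], [30, 15]]; det S = -32
solve [mL_A; mL_B] = S·[w00; w01] and [mR_A; mR_B] = S·[w10; w11]:
  w00 = 1/2, w01 = 0, w10 = 0, w11 = -1/2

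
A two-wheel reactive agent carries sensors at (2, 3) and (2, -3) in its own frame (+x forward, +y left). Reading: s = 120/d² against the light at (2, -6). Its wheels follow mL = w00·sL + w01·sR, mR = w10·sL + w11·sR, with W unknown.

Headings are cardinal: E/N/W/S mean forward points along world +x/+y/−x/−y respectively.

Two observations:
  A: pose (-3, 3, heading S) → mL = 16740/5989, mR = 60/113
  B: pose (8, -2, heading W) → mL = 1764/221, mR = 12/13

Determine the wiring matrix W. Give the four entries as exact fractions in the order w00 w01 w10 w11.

obs A: pose=(-3,3,S) → sL=120/53, sR=120/113, mL=16740/5989, mR=60/113
obs B: pose=(8,-2,W) → sL=120/17, sR=24/13, mL=1764/221, mR=12/13
sensor matrix S = [[120/53, 120/113], [120/17, 24/13]]; det S = -4389120/1323569
solve [mL_A; mL_B] = S·[w00; w01] and [mR_A; mR_B] = S·[w10; w11]:
  w00 = 1, w01 = 1/2, w10 = 0, w11 = 1/2

1 1/2 0 1/2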